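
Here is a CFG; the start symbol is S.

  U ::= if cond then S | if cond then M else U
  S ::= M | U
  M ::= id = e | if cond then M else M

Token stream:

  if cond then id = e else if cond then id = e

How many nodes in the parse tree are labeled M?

2

[S [U if cond then [M id = e] else [U if cond then [S [M id = e]]]]]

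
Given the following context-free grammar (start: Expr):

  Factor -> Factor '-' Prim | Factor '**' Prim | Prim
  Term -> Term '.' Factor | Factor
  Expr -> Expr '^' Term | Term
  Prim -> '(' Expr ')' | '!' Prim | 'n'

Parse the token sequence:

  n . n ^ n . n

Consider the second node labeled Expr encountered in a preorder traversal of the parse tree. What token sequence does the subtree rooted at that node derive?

[Expr [Expr [Term [Term [Factor [Prim n]]] . [Factor [Prim n]]]] ^ [Term [Term [Factor [Prim n]]] . [Factor [Prim n]]]]

n . n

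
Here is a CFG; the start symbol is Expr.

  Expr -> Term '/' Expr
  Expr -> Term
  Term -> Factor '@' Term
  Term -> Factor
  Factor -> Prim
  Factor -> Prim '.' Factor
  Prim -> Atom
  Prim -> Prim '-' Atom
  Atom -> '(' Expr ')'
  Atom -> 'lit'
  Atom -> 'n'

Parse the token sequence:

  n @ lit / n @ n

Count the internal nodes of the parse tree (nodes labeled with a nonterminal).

[Expr [Term [Factor [Prim [Atom n]]] @ [Term [Factor [Prim [Atom lit]]]]] / [Expr [Term [Factor [Prim [Atom n]]] @ [Term [Factor [Prim [Atom n]]]]]]]

18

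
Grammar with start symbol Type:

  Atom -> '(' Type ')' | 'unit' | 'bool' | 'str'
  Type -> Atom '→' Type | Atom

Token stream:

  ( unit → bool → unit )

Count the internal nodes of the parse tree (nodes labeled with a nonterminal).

[Type [Atom ( [Type [Atom unit] → [Type [Atom bool] → [Type [Atom unit]]]] )]]

8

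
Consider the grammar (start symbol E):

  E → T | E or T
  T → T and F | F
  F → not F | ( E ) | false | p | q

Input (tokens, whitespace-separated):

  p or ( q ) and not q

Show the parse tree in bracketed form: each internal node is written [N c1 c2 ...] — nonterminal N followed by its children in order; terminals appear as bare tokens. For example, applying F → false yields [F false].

E
E or T
T or T
F or T
p or T
p or T and F
p or F and F
p or ( E ) and F
p or ( T ) and F
p or ( F ) and F
p or ( q ) and F
p or ( q ) and not F
p or ( q ) and not q

[E [E [T [F p]]] or [T [T [F ( [E [T [F q]]] )]] and [F not [F q]]]]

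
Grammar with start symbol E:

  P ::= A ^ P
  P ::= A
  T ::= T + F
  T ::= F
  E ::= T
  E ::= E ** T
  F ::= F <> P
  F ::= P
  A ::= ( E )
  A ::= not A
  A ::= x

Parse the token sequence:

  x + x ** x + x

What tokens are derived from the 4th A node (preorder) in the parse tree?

[E [E [T [T [F [P [A x]]]] + [F [P [A x]]]]] ** [T [T [F [P [A x]]]] + [F [P [A x]]]]]

x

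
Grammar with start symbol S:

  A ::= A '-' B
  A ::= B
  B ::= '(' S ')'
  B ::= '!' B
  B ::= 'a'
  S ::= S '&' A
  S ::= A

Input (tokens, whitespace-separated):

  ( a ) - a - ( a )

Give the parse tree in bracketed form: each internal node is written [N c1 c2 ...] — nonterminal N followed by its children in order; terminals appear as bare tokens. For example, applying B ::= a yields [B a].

[S [A [A [A [B ( [S [A [B a]]] )]] - [B a]] - [B ( [S [A [B a]]] )]]]

S
A
A - B
A - B - B
B - B - B
( S ) - B - B
( A ) - B - B
( B ) - B - B
( a ) - B - B
( a ) - a - B
( a ) - a - ( S )
( a ) - a - ( A )
( a ) - a - ( B )
( a ) - a - ( a )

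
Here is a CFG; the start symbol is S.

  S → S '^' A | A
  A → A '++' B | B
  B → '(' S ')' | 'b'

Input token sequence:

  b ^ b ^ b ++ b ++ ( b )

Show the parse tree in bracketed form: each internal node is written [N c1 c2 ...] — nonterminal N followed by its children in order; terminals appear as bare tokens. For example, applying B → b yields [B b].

S
S ^ A
S ^ A ^ A
A ^ A ^ A
B ^ A ^ A
b ^ A ^ A
b ^ B ^ A
b ^ b ^ A
b ^ b ^ A ++ B
b ^ b ^ A ++ B ++ B
b ^ b ^ B ++ B ++ B
b ^ b ^ b ++ B ++ B
b ^ b ^ b ++ b ++ B
b ^ b ^ b ++ b ++ ( S )
b ^ b ^ b ++ b ++ ( A )
b ^ b ^ b ++ b ++ ( B )
b ^ b ^ b ++ b ++ ( b )

[S [S [S [A [B b]]] ^ [A [B b]]] ^ [A [A [A [B b]] ++ [B b]] ++ [B ( [S [A [B b]]] )]]]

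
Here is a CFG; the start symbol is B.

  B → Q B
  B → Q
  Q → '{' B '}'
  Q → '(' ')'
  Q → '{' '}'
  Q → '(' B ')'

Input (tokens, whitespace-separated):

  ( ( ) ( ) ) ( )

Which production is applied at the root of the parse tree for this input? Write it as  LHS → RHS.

B → Q B

[B [Q ( [B [Q ( )] [B [Q ( )]]] )] [B [Q ( )]]]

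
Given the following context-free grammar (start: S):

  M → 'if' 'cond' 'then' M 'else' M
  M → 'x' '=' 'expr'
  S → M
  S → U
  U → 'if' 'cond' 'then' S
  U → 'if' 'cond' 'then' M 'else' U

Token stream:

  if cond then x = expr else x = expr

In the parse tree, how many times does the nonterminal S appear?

1

[S [M if cond then [M x = expr] else [M x = expr]]]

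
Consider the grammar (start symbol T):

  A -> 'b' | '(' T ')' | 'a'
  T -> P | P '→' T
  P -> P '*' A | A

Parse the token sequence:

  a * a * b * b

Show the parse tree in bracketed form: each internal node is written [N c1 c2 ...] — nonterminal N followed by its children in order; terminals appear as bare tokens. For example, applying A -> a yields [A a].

T
P
P * A
P * A * A
P * A * A * A
A * A * A * A
a * A * A * A
a * a * A * A
a * a * b * A
a * a * b * b

[T [P [P [P [P [A a]] * [A a]] * [A b]] * [A b]]]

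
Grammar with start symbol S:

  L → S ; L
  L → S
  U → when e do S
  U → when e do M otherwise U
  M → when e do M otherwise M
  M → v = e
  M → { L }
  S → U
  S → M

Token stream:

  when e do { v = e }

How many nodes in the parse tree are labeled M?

2

[S [U when e do [S [M { [L [S [M v = e]]] }]]]]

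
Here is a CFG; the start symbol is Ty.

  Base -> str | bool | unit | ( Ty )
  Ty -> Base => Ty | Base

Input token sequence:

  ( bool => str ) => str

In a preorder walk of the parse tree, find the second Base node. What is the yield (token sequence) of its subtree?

bool

[Ty [Base ( [Ty [Base bool] => [Ty [Base str]]] )] => [Ty [Base str]]]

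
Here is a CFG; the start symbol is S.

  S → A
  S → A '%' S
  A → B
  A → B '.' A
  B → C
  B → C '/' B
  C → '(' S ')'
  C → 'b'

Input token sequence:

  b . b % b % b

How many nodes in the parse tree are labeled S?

3

[S [A [B [C b]] . [A [B [C b]]]] % [S [A [B [C b]]] % [S [A [B [C b]]]]]]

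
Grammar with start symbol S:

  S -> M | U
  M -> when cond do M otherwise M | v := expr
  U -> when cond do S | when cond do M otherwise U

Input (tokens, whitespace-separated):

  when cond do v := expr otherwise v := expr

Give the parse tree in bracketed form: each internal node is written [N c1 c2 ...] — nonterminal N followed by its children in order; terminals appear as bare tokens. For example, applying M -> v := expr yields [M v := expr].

[S [M when cond do [M v := expr] otherwise [M v := expr]]]

S
M
when cond do M otherwise M
when cond do v := expr otherwise M
when cond do v := expr otherwise v := expr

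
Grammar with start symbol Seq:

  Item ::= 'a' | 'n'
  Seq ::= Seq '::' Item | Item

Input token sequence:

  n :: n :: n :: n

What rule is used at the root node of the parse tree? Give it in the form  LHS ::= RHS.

Seq ::= Seq '::' Item

[Seq [Seq [Seq [Seq [Item n]] :: [Item n]] :: [Item n]] :: [Item n]]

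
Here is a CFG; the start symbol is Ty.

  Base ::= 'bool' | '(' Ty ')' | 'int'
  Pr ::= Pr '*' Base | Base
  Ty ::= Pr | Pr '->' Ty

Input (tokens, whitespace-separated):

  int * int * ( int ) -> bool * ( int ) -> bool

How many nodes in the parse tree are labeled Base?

8

[Ty [Pr [Pr [Pr [Base int]] * [Base int]] * [Base ( [Ty [Pr [Base int]]] )]] -> [Ty [Pr [Pr [Base bool]] * [Base ( [Ty [Pr [Base int]]] )]] -> [Ty [Pr [Base bool]]]]]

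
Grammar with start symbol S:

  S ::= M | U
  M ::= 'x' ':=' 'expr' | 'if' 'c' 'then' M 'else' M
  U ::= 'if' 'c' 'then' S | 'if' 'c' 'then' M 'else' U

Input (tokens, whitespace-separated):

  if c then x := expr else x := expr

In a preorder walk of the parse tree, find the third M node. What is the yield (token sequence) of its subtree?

x := expr

[S [M if c then [M x := expr] else [M x := expr]]]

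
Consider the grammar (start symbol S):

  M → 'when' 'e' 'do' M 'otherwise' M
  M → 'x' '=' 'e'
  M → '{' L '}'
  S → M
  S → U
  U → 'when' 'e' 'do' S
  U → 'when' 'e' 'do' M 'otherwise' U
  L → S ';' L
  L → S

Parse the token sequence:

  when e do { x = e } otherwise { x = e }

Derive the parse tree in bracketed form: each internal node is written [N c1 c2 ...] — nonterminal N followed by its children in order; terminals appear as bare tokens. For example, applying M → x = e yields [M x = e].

S
M
when e do M otherwise M
when e do { L } otherwise M
when e do { S } otherwise M
when e do { M } otherwise M
when e do { x = e } otherwise M
when e do { x = e } otherwise { L }
when e do { x = e } otherwise { S }
when e do { x = e } otherwise { M }
when e do { x = e } otherwise { x = e }

[S [M when e do [M { [L [S [M x = e]]] }] otherwise [M { [L [S [M x = e]]] }]]]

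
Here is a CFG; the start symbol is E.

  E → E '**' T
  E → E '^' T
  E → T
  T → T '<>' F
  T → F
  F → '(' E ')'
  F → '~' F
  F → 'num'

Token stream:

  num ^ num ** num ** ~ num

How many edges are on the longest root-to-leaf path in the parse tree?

[E [E [E [E [T [F num]]] ^ [T [F num]]] ** [T [F num]]] ** [T [F ~ [F num]]]]

6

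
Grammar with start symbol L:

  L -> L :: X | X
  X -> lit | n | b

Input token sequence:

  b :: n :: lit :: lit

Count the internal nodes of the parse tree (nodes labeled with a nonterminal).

8

[L [L [L [L [X b]] :: [X n]] :: [X lit]] :: [X lit]]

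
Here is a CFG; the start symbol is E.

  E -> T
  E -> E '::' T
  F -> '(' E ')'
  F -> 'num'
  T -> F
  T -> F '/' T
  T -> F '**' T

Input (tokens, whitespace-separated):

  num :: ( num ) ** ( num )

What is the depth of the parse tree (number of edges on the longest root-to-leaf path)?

7

[E [E [T [F num]]] :: [T [F ( [E [T [F num]]] )] ** [T [F ( [E [T [F num]]] )]]]]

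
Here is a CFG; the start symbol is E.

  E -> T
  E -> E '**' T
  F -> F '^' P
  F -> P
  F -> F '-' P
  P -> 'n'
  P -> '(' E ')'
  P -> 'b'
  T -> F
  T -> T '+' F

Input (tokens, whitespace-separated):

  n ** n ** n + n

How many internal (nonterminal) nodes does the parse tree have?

[E [E [E [T [F [P n]]]] ** [T [F [P n]]]] ** [T [T [F [P n]]] + [F [P n]]]]

15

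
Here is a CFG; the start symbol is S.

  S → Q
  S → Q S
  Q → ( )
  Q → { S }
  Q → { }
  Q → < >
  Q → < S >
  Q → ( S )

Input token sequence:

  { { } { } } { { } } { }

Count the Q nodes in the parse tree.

6

[S [Q { [S [Q { }] [S [Q { }]]] }] [S [Q { [S [Q { }]] }] [S [Q { }]]]]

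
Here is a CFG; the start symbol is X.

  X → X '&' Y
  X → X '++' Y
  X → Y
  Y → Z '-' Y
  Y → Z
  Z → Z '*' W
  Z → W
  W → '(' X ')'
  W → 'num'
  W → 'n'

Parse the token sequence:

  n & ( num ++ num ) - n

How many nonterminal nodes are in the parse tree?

[X [X [Y [Z [W n]]]] & [Y [Z [W ( [X [X [Y [Z [W num]]]] ++ [Y [Z [W num]]]] )]] - [Y [Z [W n]]]]]

19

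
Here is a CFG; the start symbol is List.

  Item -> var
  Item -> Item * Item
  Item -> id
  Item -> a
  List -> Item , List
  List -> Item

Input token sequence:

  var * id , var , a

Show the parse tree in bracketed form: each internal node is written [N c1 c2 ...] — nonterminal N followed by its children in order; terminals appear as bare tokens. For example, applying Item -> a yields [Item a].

List
Item , List
Item * Item , List
var * Item , List
var * id , List
var * id , Item , List
var * id , var , List
var * id , var , Item
var * id , var , a

[List [Item [Item var] * [Item id]] , [List [Item var] , [List [Item a]]]]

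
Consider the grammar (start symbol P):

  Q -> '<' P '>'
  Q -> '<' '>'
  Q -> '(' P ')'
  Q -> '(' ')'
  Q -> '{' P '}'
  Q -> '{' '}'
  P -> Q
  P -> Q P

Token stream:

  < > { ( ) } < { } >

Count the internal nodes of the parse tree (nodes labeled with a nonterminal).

10

[P [Q < >] [P [Q { [P [Q ( )]] }] [P [Q < [P [Q { }]] >]]]]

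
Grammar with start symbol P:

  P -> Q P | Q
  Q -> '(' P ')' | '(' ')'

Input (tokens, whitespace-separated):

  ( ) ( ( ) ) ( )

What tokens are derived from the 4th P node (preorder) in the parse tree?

[P [Q ( )] [P [Q ( [P [Q ( )]] )] [P [Q ( )]]]]

( )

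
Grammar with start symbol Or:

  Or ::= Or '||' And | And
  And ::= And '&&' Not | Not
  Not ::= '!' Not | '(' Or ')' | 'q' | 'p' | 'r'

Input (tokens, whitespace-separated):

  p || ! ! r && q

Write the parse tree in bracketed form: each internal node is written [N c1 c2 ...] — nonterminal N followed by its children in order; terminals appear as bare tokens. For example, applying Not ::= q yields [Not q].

Or
Or || And
And || And
Not || And
p || And
p || And && Not
p || Not && Not
p || ! Not && Not
p || ! ! Not && Not
p || ! ! r && Not
p || ! ! r && q

[Or [Or [And [Not p]]] || [And [And [Not ! [Not ! [Not r]]]] && [Not q]]]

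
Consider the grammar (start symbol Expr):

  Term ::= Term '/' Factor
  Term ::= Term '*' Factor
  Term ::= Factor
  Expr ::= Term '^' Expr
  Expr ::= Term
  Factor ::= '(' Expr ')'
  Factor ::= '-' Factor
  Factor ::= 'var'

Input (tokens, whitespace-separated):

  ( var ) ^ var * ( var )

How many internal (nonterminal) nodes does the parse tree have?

[Expr [Term [Factor ( [Expr [Term [Factor var]]] )]] ^ [Expr [Term [Term [Factor var]] * [Factor ( [Expr [Term [Factor var]]] )]]]]

14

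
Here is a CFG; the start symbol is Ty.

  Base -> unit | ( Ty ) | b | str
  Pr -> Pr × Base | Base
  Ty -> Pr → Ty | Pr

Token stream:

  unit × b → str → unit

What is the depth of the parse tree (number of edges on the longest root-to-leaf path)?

5

[Ty [Pr [Pr [Base unit]] × [Base b]] → [Ty [Pr [Base str]] → [Ty [Pr [Base unit]]]]]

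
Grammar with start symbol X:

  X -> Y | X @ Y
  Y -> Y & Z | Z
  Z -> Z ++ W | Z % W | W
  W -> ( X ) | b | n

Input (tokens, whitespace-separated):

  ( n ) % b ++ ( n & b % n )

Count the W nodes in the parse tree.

7

[X [Y [Z [Z [Z [W ( [X [Y [Z [W n]]]] )]] % [W b]] ++ [W ( [X [Y [Y [Z [W n]]] & [Z [Z [W b]] % [W n]]]] )]]]]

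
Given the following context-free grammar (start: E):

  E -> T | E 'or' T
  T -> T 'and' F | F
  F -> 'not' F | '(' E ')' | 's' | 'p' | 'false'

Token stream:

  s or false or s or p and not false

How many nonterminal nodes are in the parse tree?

15

[E [E [E [E [T [F s]]] or [T [F false]]] or [T [F s]]] or [T [T [F p]] and [F not [F false]]]]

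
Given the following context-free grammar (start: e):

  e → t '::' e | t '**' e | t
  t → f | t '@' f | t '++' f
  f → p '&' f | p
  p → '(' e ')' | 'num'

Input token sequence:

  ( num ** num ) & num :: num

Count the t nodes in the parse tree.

[e [t [f [p ( [e [t [f [p num]]] ** [e [t [f [p num]]]]] )] & [f [p num]]]] :: [e [t [f [p num]]]]]

4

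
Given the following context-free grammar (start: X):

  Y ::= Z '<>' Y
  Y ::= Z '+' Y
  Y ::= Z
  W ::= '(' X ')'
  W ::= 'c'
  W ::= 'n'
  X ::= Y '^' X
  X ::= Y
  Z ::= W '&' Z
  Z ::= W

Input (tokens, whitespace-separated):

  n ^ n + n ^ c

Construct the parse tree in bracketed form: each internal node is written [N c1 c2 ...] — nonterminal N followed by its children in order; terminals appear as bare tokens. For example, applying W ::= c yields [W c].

[X [Y [Z [W n]]] ^ [X [Y [Z [W n]] + [Y [Z [W n]]]] ^ [X [Y [Z [W c]]]]]]

X
Y ^ X
Z ^ X
W ^ X
n ^ X
n ^ Y ^ X
n ^ Z + Y ^ X
n ^ W + Y ^ X
n ^ n + Y ^ X
n ^ n + Z ^ X
n ^ n + W ^ X
n ^ n + n ^ X
n ^ n + n ^ Y
n ^ n + n ^ Z
n ^ n + n ^ W
n ^ n + n ^ c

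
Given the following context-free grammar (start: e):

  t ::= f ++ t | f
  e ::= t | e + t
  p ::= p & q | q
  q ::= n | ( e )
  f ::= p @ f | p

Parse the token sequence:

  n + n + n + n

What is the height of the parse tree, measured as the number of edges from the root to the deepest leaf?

8

[e [e [e [e [t [f [p [q n]]]]] + [t [f [p [q n]]]]] + [t [f [p [q n]]]]] + [t [f [p [q n]]]]]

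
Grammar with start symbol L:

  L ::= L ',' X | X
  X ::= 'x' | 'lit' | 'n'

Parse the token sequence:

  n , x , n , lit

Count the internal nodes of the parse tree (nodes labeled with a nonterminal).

8

[L [L [L [L [X n]] , [X x]] , [X n]] , [X lit]]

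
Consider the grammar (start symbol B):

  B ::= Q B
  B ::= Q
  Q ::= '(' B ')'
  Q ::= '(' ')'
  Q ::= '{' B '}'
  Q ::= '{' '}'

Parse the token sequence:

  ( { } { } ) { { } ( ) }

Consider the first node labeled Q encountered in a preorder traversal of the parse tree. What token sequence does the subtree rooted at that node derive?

( { } { } )

[B [Q ( [B [Q { }] [B [Q { }]]] )] [B [Q { [B [Q { }] [B [Q ( )]]] }]]]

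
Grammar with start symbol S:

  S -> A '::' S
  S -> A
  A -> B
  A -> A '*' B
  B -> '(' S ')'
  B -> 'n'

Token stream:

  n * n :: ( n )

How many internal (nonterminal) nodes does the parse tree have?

11

[S [A [A [B n]] * [B n]] :: [S [A [B ( [S [A [B n]]] )]]]]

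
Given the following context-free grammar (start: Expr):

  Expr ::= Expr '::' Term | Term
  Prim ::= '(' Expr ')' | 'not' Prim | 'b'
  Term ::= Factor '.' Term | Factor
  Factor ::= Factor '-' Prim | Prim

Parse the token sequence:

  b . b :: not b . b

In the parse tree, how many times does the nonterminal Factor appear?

4

[Expr [Expr [Term [Factor [Prim b]] . [Term [Factor [Prim b]]]]] :: [Term [Factor [Prim not [Prim b]]] . [Term [Factor [Prim b]]]]]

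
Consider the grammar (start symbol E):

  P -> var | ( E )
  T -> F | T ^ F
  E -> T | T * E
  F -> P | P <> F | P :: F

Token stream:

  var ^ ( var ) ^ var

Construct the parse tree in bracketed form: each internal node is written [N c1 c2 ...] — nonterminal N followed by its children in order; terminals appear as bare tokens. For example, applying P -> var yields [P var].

E
T
T ^ F
T ^ F ^ F
F ^ F ^ F
P ^ F ^ F
var ^ F ^ F
var ^ P ^ F
var ^ ( E ) ^ F
var ^ ( T ) ^ F
var ^ ( F ) ^ F
var ^ ( P ) ^ F
var ^ ( var ) ^ F
var ^ ( var ) ^ P
var ^ ( var ) ^ var

[E [T [T [T [F [P var]]] ^ [F [P ( [E [T [F [P var]]]] )]]] ^ [F [P var]]]]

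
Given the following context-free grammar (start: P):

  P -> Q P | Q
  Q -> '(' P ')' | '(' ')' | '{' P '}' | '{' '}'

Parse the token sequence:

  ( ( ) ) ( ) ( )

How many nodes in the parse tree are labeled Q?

4

[P [Q ( [P [Q ( )]] )] [P [Q ( )] [P [Q ( )]]]]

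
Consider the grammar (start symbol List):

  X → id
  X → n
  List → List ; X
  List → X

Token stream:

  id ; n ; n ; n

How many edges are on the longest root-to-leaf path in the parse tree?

5

[List [List [List [List [X id]] ; [X n]] ; [X n]] ; [X n]]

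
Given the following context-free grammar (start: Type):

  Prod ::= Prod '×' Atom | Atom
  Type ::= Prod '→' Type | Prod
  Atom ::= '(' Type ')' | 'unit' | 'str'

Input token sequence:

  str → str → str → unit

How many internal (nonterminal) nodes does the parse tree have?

12

[Type [Prod [Atom str]] → [Type [Prod [Atom str]] → [Type [Prod [Atom str]] → [Type [Prod [Atom unit]]]]]]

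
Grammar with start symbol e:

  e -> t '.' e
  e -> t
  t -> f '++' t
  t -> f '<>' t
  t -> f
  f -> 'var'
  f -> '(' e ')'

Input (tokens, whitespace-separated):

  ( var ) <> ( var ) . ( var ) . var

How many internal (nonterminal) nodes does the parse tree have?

20

[e [t [f ( [e [t [f var]]] )] <> [t [f ( [e [t [f var]]] )]]] . [e [t [f ( [e [t [f var]]] )]] . [e [t [f var]]]]]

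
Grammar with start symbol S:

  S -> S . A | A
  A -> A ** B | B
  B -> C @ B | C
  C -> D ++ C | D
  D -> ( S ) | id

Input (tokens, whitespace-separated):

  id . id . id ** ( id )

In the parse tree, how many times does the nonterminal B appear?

5

[S [S [S [A [B [C [D id]]]]] . [A [B [C [D id]]]]] . [A [A [B [C [D id]]]] ** [B [C [D ( [S [A [B [C [D id]]]]] )]]]]]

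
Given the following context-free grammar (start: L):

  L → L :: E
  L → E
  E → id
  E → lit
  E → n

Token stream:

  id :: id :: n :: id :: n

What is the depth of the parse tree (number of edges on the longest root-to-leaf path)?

6

[L [L [L [L [L [E id]] :: [E id]] :: [E n]] :: [E id]] :: [E n]]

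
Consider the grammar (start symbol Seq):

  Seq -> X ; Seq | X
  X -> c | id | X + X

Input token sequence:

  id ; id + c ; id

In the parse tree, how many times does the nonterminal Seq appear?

[Seq [X id] ; [Seq [X [X id] + [X c]] ; [Seq [X id]]]]

3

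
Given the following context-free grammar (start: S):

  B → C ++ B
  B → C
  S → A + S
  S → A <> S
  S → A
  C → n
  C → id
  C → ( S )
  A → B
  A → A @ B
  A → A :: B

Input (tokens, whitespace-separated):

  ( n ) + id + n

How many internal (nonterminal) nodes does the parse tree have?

[S [A [B [C ( [S [A [B [C n]]]] )]]] + [S [A [B [C id]]] + [S [A [B [C n]]]]]]

16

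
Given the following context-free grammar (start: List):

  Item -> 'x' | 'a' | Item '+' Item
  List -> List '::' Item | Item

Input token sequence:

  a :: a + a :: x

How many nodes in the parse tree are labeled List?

3

[List [List [List [Item a]] :: [Item [Item a] + [Item a]]] :: [Item x]]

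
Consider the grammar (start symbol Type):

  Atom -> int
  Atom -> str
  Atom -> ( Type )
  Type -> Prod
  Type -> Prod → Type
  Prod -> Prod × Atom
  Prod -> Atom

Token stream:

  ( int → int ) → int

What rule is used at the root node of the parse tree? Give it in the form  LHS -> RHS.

Type -> Prod → Type

[Type [Prod [Atom ( [Type [Prod [Atom int]] → [Type [Prod [Atom int]]]] )]] → [Type [Prod [Atom int]]]]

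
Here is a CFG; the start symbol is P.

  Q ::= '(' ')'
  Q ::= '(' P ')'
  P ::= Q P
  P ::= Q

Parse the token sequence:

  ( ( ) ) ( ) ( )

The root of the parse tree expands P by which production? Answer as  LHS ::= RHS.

P ::= Q P

[P [Q ( [P [Q ( )]] )] [P [Q ( )] [P [Q ( )]]]]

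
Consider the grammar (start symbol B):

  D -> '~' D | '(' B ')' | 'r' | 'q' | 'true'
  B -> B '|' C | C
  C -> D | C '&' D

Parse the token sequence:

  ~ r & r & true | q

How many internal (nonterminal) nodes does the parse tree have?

[B [B [C [C [C [D ~ [D r]]] & [D r]] & [D true]]] | [C [D q]]]

11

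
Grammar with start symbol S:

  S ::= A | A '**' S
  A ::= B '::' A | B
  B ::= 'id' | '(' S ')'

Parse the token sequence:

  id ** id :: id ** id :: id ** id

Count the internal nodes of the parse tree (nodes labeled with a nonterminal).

16

[S [A [B id]] ** [S [A [B id] :: [A [B id]]] ** [S [A [B id] :: [A [B id]]] ** [S [A [B id]]]]]]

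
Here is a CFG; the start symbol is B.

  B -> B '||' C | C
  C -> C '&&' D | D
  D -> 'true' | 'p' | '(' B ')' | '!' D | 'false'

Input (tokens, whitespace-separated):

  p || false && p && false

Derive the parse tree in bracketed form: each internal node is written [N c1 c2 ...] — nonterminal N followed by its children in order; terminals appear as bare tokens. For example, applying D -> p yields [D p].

B
B || C
C || C
D || C
p || C
p || C && D
p || C && D && D
p || D && D && D
p || false && D && D
p || false && p && D
p || false && p && false

[B [B [C [D p]]] || [C [C [C [D false]] && [D p]] && [D false]]]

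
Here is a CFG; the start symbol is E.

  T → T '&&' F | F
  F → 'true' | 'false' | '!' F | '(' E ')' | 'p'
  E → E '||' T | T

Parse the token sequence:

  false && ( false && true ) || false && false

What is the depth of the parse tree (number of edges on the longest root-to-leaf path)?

8

[E [E [T [T [F false]] && [F ( [E [T [T [F false]] && [F true]]] )]]] || [T [T [F false]] && [F false]]]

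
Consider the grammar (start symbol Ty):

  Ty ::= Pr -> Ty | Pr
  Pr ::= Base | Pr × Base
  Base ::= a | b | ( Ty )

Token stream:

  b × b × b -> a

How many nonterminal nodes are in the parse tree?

10

[Ty [Pr [Pr [Pr [Base b]] × [Base b]] × [Base b]] -> [Ty [Pr [Base a]]]]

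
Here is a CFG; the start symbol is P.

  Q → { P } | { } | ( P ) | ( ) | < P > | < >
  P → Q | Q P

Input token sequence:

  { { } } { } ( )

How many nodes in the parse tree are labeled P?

[P [Q { [P [Q { }]] }] [P [Q { }] [P [Q ( )]]]]

4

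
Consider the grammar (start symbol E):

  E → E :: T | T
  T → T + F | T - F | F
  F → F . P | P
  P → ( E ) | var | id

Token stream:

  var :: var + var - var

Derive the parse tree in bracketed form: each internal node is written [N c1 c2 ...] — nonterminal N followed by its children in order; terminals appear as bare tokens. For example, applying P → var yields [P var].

[E [E [T [F [P var]]]] :: [T [T [T [F [P var]]] + [F [P var]]] - [F [P var]]]]

E
E :: T
T :: T
F :: T
P :: T
var :: T
var :: T - F
var :: T + F - F
var :: F + F - F
var :: P + F - F
var :: var + F - F
var :: var + P - F
var :: var + var - F
var :: var + var - P
var :: var + var - var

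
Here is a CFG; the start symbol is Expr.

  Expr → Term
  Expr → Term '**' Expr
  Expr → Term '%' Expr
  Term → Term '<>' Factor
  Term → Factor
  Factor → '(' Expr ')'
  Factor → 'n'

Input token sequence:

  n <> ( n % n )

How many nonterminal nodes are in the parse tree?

11

[Expr [Term [Term [Factor n]] <> [Factor ( [Expr [Term [Factor n]] % [Expr [Term [Factor n]]]] )]]]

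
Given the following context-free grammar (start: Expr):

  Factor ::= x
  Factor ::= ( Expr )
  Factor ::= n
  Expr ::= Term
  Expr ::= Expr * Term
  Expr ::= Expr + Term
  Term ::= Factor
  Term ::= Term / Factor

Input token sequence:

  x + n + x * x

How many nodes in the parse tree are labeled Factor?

[Expr [Expr [Expr [Expr [Term [Factor x]]] + [Term [Factor n]]] + [Term [Factor x]]] * [Term [Factor x]]]

4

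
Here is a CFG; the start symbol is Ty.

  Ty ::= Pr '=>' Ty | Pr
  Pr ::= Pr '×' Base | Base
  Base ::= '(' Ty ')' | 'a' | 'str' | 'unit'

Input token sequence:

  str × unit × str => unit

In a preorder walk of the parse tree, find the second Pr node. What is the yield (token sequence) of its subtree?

[Ty [Pr [Pr [Pr [Base str]] × [Base unit]] × [Base str]] => [Ty [Pr [Base unit]]]]

str × unit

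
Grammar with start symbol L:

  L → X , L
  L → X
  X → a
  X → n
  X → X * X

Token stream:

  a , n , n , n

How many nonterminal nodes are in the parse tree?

8

[L [X a] , [L [X n] , [L [X n] , [L [X n]]]]]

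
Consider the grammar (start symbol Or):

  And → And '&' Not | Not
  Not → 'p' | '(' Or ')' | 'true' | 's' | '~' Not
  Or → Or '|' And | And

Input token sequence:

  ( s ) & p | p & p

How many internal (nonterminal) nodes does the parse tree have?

13

[Or [Or [And [And [Not ( [Or [And [Not s]]] )]] & [Not p]]] | [And [And [Not p]] & [Not p]]]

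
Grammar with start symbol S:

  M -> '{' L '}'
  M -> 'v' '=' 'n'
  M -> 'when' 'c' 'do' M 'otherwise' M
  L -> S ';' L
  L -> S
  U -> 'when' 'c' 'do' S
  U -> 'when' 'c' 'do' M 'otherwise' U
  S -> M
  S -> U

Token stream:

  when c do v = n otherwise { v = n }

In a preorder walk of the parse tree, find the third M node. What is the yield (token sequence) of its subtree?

[S [M when c do [M v = n] otherwise [M { [L [S [M v = n]]] }]]]

{ v = n }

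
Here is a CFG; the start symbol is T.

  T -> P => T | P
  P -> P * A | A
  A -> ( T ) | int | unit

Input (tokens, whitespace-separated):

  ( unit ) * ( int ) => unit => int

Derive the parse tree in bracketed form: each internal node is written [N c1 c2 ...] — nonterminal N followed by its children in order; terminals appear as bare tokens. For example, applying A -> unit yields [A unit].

T
P => T
P * A => T
A * A => T
( T ) * A => T
( P ) * A => T
( A ) * A => T
( unit ) * A => T
( unit ) * ( T ) => T
( unit ) * ( P ) => T
( unit ) * ( A ) => T
( unit ) * ( int ) => T
( unit ) * ( int ) => P => T
( unit ) * ( int ) => A => T
( unit ) * ( int ) => unit => T
( unit ) * ( int ) => unit => P
( unit ) * ( int ) => unit => A
( unit ) * ( int ) => unit => int

[T [P [P [A ( [T [P [A unit]]] )]] * [A ( [T [P [A int]]] )]] => [T [P [A unit]] => [T [P [A int]]]]]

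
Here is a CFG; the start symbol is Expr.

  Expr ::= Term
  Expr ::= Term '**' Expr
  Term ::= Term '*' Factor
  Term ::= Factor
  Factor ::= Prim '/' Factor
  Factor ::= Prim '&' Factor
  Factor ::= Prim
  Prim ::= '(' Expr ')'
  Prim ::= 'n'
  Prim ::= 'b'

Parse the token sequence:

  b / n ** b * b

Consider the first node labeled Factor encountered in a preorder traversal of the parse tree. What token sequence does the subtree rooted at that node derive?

b / n

[Expr [Term [Factor [Prim b] / [Factor [Prim n]]]] ** [Expr [Term [Term [Factor [Prim b]]] * [Factor [Prim b]]]]]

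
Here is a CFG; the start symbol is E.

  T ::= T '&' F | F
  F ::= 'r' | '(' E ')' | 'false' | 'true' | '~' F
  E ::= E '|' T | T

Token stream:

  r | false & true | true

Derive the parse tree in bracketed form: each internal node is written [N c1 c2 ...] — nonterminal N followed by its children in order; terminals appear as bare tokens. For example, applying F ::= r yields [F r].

E
E | T
E | T | T
T | T | T
F | T | T
r | T | T
r | T & F | T
r | F & F | T
r | false & F | T
r | false & true | T
r | false & true | F
r | false & true | true

[E [E [E [T [F r]]] | [T [T [F false]] & [F true]]] | [T [F true]]]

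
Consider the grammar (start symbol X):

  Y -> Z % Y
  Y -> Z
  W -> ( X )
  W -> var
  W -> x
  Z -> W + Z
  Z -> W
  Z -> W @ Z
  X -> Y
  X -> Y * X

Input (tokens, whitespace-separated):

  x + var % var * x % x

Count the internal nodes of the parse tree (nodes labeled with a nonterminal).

16

[X [Y [Z [W x] + [Z [W var]]] % [Y [Z [W var]]]] * [X [Y [Z [W x]] % [Y [Z [W x]]]]]]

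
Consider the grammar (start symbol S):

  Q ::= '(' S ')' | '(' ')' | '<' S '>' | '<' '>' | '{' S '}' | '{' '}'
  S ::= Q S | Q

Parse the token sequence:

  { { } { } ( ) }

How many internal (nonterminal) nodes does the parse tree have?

[S [Q { [S [Q { }] [S [Q { }] [S [Q ( )]]]] }]]

8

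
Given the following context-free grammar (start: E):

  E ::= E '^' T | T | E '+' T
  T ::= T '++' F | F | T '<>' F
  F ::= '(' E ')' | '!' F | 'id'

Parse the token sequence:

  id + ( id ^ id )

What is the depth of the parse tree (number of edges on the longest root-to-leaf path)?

[E [E [T [F id]]] + [T [F ( [E [E [T [F id]]] ^ [T [F id]]] )]]]

7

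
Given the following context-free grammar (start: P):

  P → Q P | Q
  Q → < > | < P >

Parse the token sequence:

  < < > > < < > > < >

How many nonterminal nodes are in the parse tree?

[P [Q < [P [Q < >]] >] [P [Q < [P [Q < >]] >] [P [Q < >]]]]

10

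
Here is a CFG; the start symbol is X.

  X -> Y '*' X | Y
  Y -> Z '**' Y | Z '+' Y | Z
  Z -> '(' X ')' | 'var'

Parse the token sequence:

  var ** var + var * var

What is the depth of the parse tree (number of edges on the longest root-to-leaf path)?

5

[X [Y [Z var] ** [Y [Z var] + [Y [Z var]]]] * [X [Y [Z var]]]]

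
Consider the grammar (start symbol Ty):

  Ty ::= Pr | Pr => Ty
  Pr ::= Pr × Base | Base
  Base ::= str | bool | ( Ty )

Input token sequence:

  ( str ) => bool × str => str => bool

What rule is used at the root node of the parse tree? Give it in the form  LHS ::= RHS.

Ty ::= Pr => Ty

[Ty [Pr [Base ( [Ty [Pr [Base str]]] )]] => [Ty [Pr [Pr [Base bool]] × [Base str]] => [Ty [Pr [Base str]] => [Ty [Pr [Base bool]]]]]]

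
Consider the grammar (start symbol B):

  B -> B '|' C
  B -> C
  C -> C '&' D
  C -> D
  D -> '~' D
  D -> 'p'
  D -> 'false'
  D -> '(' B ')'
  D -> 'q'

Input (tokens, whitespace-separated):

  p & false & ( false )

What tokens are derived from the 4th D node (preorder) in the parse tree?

false

[B [C [C [C [D p]] & [D false]] & [D ( [B [C [D false]]] )]]]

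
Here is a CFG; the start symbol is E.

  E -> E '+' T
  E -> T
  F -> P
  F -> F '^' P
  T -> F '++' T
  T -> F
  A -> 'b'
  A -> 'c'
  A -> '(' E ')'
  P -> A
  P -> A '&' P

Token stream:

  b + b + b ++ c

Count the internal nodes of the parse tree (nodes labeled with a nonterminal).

[E [E [E [T [F [P [A b]]]]] + [T [F [P [A b]]]]] + [T [F [P [A b]]] ++ [T [F [P [A c]]]]]]

19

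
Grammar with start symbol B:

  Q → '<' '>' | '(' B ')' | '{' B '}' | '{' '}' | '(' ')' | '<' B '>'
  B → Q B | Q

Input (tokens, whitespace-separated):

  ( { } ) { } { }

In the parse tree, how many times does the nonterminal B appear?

4

[B [Q ( [B [Q { }]] )] [B [Q { }] [B [Q { }]]]]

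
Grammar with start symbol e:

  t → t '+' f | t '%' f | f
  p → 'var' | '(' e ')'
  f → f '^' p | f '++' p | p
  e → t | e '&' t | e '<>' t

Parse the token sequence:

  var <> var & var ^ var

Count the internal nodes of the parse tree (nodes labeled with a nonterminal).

14

[e [e [e [t [f [p var]]]] <> [t [f [p var]]]] & [t [f [f [p var]] ^ [p var]]]]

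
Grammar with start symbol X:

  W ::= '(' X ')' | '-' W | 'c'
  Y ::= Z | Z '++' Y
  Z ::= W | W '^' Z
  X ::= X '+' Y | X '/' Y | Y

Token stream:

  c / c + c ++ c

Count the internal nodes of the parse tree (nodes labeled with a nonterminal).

15

[X [X [X [Y [Z [W c]]]] / [Y [Z [W c]]]] + [Y [Z [W c]] ++ [Y [Z [W c]]]]]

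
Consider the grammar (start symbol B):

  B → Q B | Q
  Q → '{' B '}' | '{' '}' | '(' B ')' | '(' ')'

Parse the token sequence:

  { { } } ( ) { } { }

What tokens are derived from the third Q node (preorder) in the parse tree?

( )

[B [Q { [B [Q { }]] }] [B [Q ( )] [B [Q { }] [B [Q { }]]]]]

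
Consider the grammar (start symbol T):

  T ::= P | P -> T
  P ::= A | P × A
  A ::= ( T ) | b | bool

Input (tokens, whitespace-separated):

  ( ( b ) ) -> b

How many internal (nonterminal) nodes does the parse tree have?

12

[T [P [A ( [T [P [A ( [T [P [A b]]] )]]] )]] -> [T [P [A b]]]]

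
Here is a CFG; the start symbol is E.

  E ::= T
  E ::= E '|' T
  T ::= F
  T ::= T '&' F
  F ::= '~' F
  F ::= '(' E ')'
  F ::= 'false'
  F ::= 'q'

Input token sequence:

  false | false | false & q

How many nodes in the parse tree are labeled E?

3

[E [E [E [T [F false]]] | [T [F false]]] | [T [T [F false]] & [F q]]]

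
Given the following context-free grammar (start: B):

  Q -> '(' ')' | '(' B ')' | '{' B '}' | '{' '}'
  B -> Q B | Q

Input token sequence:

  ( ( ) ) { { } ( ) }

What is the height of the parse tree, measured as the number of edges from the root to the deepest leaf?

6

[B [Q ( [B [Q ( )]] )] [B [Q { [B [Q { }] [B [Q ( )]]] }]]]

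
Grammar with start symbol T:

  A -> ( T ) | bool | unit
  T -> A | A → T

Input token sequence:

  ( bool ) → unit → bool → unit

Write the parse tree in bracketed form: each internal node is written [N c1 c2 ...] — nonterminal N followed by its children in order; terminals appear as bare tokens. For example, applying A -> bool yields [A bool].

T
A → T
( T ) → T
( A ) → T
( bool ) → T
( bool ) → A → T
( bool ) → unit → T
( bool ) → unit → A → T
( bool ) → unit → bool → T
( bool ) → unit → bool → A
( bool ) → unit → bool → unit

[T [A ( [T [A bool]] )] → [T [A unit] → [T [A bool] → [T [A unit]]]]]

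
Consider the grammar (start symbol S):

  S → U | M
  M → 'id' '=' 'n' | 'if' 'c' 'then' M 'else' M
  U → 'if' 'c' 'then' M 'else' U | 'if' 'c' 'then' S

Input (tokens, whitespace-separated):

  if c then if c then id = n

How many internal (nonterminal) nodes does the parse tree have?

[S [U if c then [S [U if c then [S [M id = n]]]]]]

6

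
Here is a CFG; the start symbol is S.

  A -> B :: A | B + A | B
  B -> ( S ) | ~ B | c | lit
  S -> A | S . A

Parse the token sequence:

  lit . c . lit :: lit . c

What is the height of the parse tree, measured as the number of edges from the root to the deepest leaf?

[S [S [S [S [A [B lit]]] . [A [B c]]] . [A [B lit] :: [A [B lit]]]] . [A [B c]]]

6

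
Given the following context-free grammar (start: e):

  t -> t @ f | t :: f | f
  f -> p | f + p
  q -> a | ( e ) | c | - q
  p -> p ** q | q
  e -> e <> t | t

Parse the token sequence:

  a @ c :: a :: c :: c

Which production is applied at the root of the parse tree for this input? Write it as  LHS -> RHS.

[e [t [t [t [t [t [f [p [q a]]]] @ [f [p [q c]]]] :: [f [p [q a]]]] :: [f [p [q c]]]] :: [f [p [q c]]]]]

e -> t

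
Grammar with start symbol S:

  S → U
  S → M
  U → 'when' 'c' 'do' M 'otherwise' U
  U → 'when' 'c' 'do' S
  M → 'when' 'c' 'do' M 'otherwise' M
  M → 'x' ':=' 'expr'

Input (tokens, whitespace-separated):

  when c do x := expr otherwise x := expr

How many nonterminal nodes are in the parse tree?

[S [M when c do [M x := expr] otherwise [M x := expr]]]

4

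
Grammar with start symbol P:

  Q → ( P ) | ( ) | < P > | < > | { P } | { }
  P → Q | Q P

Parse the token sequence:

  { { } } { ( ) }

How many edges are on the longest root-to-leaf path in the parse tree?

5

[P [Q { [P [Q { }]] }] [P [Q { [P [Q ( )]] }]]]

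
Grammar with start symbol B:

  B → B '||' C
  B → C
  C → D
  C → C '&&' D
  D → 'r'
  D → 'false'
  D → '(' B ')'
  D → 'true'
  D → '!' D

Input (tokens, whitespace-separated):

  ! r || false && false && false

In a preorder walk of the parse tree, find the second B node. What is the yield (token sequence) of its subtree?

! r

[B [B [C [D ! [D r]]]] || [C [C [C [D false]] && [D false]] && [D false]]]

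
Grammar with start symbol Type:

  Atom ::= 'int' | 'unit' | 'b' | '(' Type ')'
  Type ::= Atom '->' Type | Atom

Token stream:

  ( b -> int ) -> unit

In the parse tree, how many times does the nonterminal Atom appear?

4

[Type [Atom ( [Type [Atom b] -> [Type [Atom int]]] )] -> [Type [Atom unit]]]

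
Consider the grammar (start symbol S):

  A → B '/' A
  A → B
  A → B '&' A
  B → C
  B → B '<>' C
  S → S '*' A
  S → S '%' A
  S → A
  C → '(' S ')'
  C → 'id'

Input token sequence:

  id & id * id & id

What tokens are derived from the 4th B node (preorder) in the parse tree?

id

[S [S [A [B [C id]] & [A [B [C id]]]]] * [A [B [C id]] & [A [B [C id]]]]]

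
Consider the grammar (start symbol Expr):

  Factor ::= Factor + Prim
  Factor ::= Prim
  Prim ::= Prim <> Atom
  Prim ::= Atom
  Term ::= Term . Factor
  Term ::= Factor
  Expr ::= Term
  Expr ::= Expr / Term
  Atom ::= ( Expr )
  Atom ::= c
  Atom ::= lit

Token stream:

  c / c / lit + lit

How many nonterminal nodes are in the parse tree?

[Expr [Expr [Expr [Term [Factor [Prim [Atom c]]]]] / [Term [Factor [Prim [Atom c]]]]] / [Term [Factor [Factor [Prim [Atom lit]]] + [Prim [Atom lit]]]]]

18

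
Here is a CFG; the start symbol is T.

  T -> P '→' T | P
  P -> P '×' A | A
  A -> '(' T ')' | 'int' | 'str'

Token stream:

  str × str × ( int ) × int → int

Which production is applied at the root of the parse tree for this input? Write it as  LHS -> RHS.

T -> P '→' T

[T [P [P [P [P [A str]] × [A str]] × [A ( [T [P [A int]]] )]] × [A int]] → [T [P [A int]]]]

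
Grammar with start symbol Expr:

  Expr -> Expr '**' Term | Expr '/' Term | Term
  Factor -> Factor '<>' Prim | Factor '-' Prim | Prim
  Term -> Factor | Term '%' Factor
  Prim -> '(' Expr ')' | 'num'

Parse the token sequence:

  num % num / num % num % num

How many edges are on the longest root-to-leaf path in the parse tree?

[Expr [Expr [Term [Term [Factor [Prim num]]] % [Factor [Prim num]]]] / [Term [Term [Term [Factor [Prim num]]] % [Factor [Prim num]]] % [Factor [Prim num]]]]

6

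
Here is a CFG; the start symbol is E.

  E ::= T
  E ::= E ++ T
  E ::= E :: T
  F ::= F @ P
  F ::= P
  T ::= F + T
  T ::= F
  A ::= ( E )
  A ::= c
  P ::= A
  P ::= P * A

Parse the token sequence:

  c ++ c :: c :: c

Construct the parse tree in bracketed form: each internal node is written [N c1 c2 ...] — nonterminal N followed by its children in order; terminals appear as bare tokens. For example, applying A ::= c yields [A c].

[E [E [E [E [T [F [P [A c]]]]] ++ [T [F [P [A c]]]]] :: [T [F [P [A c]]]]] :: [T [F [P [A c]]]]]

E
E :: T
E :: T :: T
E ++ T :: T :: T
T ++ T :: T :: T
F ++ T :: T :: T
P ++ T :: T :: T
A ++ T :: T :: T
c ++ T :: T :: T
c ++ F :: T :: T
c ++ P :: T :: T
c ++ A :: T :: T
c ++ c :: T :: T
c ++ c :: F :: T
c ++ c :: P :: T
c ++ c :: A :: T
c ++ c :: c :: T
c ++ c :: c :: F
c ++ c :: c :: P
c ++ c :: c :: A
c ++ c :: c :: c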